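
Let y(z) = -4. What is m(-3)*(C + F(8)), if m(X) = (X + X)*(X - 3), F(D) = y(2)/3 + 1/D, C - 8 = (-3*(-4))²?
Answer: 10857/2 ≈ 5428.5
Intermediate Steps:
C = 152 (C = 8 + (-3*(-4))² = 8 + 12² = 8 + 144 = 152)
F(D) = -4/3 + 1/D
m(X) = 2*X*(-3 + X) (m(X) = (2*X)*(-3 + X) = 2*X*(-3 + X))
m(-3)*(C + F(8)) = (2*(-3)*(-3 - 3))*(152 + (-4/3 + 1/8)) = (2*(-3)*(-6))*(152 + (-4/3 + ⅛)) = 36*(152 - 29/24) = 36*(3619/24) = 10857/2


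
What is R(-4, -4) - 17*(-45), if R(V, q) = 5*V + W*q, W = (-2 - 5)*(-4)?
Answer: 633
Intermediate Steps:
W = 28 (W = -7*(-4) = 28)
R(V, q) = 5*V + 28*q
R(-4, -4) - 17*(-45) = (5*(-4) + 28*(-4)) - 17*(-45) = (-20 - 112) + 765 = -132 + 765 = 633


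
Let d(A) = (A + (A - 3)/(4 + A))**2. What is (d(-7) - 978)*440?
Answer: -3819640/9 ≈ -4.2440e+5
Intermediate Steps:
d(A) = (A + (-3 + A)/(4 + A))**2
(d(-7) - 978)*440 = ((-3 + (-7)**2 + 5*(-7))**2/(4 - 7)**2 - 978)*440 = ((-3 + 49 - 35)**2/(-3)**2 - 978)*440 = ((1/9)*11**2 - 978)*440 = ((1/9)*121 - 978)*440 = (121/9 - 978)*440 = -8681/9*440 = -3819640/9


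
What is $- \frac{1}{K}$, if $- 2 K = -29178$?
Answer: $- \frac{1}{14589} \approx -6.8545 \cdot 10^{-5}$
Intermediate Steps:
$K = 14589$ ($K = \left(- \frac{1}{2}\right) \left(-29178\right) = 14589$)
$- \frac{1}{K} = - \frac{1}{14589}$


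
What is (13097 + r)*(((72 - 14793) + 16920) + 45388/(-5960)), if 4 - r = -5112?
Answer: 59468413719/1490 ≈ 3.9912e+7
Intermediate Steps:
r = 5116 (r = 4 - 1*(-5112) = 4 + 5112 = 5116)
(13097 + r)*(((72 - 14793) + 16920) + 45388/(-5960)) = (13097 + 5116)*(((72 - 14793) + 16920) + 45388/(-5960)) = 18213*((-14721 + 16920) + 45388*(-1/5960)) = 18213*(2199 - 11347/1490) = 18213*(3265163/1490) = 59468413719/1490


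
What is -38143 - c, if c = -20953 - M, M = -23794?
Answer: -40984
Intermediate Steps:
c = 2841 (c = -20953 - 1*(-23794) = -20953 + 23794 = 2841)
-38143 - c = -38143 - 1*2841 = -38143 - 2841 = -40984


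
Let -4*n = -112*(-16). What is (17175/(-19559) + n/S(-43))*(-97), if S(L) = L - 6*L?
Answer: 1208140529/4205185 ≈ 287.30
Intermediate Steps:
S(L) = -5*L
n = -448 (n = -(-28)*(-16) = -¼*1792 = -448)
(17175/(-19559) + n/S(-43))*(-97) = (17175/(-19559) - 448/((-5*(-43))))*(-97) = (17175*(-1/19559) - 448/215)*(-97) = (-17175/19559 - 448*1/215)*(-97) = (-17175/19559 - 448/215)*(-97) = -12455057/4205185*(-97) = 1208140529/4205185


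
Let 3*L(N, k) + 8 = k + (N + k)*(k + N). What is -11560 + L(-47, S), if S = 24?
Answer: -34135/3 ≈ -11378.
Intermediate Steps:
L(N, k) = -8/3 + k/3 + (N + k)**2/3 (L(N, k) = -8/3 + (k + (N + k)*(k + N))/3 = -8/3 + (k + (N + k)*(N + k))/3 = -8/3 + (k + (N + k)**2)/3 = -8/3 + (k/3 + (N + k)**2/3) = -8/3 + k/3 + (N + k)**2/3)
-11560 + L(-47, S) = -11560 + (-8/3 + (1/3)*24 + (-47 + 24)**2/3) = -11560 + (-8/3 + 8 + (1/3)*(-23)**2) = -11560 + (-8/3 + 8 + (1/3)*529) = -11560 + (-8/3 + 8 + 529/3) = -11560 + 545/3 = -34135/3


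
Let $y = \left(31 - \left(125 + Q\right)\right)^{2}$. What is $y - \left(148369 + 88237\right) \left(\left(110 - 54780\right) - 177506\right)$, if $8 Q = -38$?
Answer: $\frac{878947881945}{16} \approx 5.4934 \cdot 10^{10}$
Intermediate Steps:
$Q = - \frac{19}{4}$ ($Q = \frac{1}{8} \left(-38\right) = - \frac{19}{4} \approx -4.75$)
$y = \frac{127449}{16}$ ($y = \left(31 - \frac{481}{4}\right)^{2} = \left(- \frac{357}{4}\right)^{2} = \frac{127449}{16} \approx 7965.6$)
$y - \left(148369 + 88237\right) \left(\left(110 - 54780\right) - 177506\right) = \frac{127449}{16} - \left(148369 + 88237\right) \left(\left(110 - 54780\right) - 177506\right) = \frac{127449}{16} - 236606 \left(\left(110 - 54780\right) - 177506\right) = \frac{127449}{16} - 236606 \left(-54670 - 177506\right) = \frac{127449}{16} - 236606 \left(-232176\right) = \frac{127449}{16} - -54934234656 = \frac{127449}{16} + 54934234656 = \frac{878947881945}{16}$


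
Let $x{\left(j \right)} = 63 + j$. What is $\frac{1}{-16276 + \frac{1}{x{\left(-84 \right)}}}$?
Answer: $- \frac{21}{341797} \approx -6.144 \cdot 10^{-5}$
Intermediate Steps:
$\frac{1}{-16276 + \frac{1}{x{\left(-84 \right)}}} = \frac{1}{-16276 + \frac{1}{63 - 84}} = \frac{1}{-16276 + \frac{1}{-21}} = \frac{1}{-16276 - \frac{1}{21}} = \frac{1}{- \frac{341797}{21}} = - \frac{21}{341797}$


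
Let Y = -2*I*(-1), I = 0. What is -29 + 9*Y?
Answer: -29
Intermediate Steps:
Y = 0 (Y = -2*0*(-1) = 0*(-1) = 0)
-29 + 9*Y = -29 + 9*0 = -29 + 0 = -29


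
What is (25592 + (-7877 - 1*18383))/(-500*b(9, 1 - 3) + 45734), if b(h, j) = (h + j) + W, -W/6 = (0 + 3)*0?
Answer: -334/21117 ≈ -0.015817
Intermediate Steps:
W = 0 (W = -6*(0 + 3)*0 = -18*0 = -6*0 = 0)
b(h, j) = h + j (b(h, j) = (h + j) + 0 = h + j)
(25592 + (-7877 - 1*18383))/(-500*b(9, 1 - 3) + 45734) = (25592 + (-7877 - 1*18383))/(-500*(9 + (1 - 3)) + 45734) = (25592 + (-7877 - 18383))/(-500*(9 - 2) + 45734) = (25592 - 26260)/(-500*7 + 45734) = -668/(-3500 + 45734) = -668/42234 = -668*1/42234 = -334/21117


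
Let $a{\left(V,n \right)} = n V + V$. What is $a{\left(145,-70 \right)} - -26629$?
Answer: $16624$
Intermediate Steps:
$a{\left(V,n \right)} = V + V n$ ($a{\left(V,n \right)} = V n + V = V + V n$)
$a{\left(145,-70 \right)} - -26629 = 145 \left(1 - 70\right) - -26629 = 145 \left(-69\right) + 26629 = -10005 + 26629 = 16624$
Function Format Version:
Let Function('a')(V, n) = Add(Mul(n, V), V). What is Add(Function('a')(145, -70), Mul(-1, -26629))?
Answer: 16624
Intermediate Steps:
Function('a')(V, n) = Add(V, Mul(V, n)) (Function('a')(V, n) = Add(Mul(V, n), V) = Add(V, Mul(V, n)))
Add(Function('a')(145, -70), Mul(-1, -26629)) = Add(Mul(145, Add(1, -70)), Mul(-1, -26629)) = Add(Mul(145, -69), 26629) = Add(-10005, 26629) = 16624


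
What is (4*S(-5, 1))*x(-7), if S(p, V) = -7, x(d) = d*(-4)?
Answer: -784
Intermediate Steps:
x(d) = -4*d
(4*S(-5, 1))*x(-7) = (4*(-7))*(-4*(-7)) = -28*28 = -784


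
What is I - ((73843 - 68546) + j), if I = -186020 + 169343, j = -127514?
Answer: 105540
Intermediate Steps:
I = -16677
I - ((73843 - 68546) + j) = -16677 - ((73843 - 68546) - 127514) = -16677 - (5297 - 127514) = -16677 - 1*(-122217) = -16677 + 122217 = 105540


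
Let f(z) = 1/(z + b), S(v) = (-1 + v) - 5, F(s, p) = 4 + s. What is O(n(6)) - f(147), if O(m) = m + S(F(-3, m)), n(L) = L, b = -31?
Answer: 115/116 ≈ 0.99138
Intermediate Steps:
S(v) = -6 + v
O(m) = -5 + m (O(m) = m + (-6 + (4 - 3)) = m + (-6 + 1) = m - 5 = -5 + m)
f(z) = 1/(-31 + z) (f(z) = 1/(z - 31) = 1/(-31 + z))
O(n(6)) - f(147) = (-5 + 6) - 1/(-31 + 147) = 1 - 1/116 = 115/116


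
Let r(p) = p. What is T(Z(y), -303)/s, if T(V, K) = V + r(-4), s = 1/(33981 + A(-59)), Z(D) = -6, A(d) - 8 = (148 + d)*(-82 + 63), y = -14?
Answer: -322980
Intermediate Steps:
A(d) = -2804 - 19*d (A(d) = 8 + (148 + d)*(-82 + 63) = 8 + (148 + d)*(-19) = 8 + (-2812 - 19*d) = -2804 - 19*d)
s = 1/32298 (s = 1/(33981 + (-2804 - 19*(-59))) = 1/(33981 + (-2804 + 1121)) = 1/(33981 - 1683) = 1/32298 ≈ 3.0962e-5)
T(V, K) = -4 + V (T(V, K) = V - 4 = -4 + V)
T(Z(y), -303)/s = (-4 - 6)/(1/32298) = -10*32298 = -322980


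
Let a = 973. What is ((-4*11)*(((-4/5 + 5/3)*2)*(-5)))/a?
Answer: 1144/2919 ≈ 0.39191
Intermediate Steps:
((-4*11)*(((-4/5 + 5/3)*2)*(-5)))/a = ((-4*11)*(((-4/5 + 5/3)*2)*(-5)))/973 = -44*(-4*1/5 + 5*(1/3))*2*(-5)*(1/973) = -44*(-4/5 + 5/3)*2*(-5)*(1/973) = -44*(13/15)*2*(-5)*(1/973) = -1144*(-5)/15*(1/973) = -44*(-26/3)*(1/973) = (1144/3)*(1/973) = 1144/2919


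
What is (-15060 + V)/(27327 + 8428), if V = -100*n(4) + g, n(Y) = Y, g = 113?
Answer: -15347/35755 ≈ -0.42923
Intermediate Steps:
V = -287 (V = -100*4 + 113 = -400 + 113 = -287)
(-15060 + V)/(27327 + 8428) = (-15060 - 287)/(27327 + 8428) = -15347/35755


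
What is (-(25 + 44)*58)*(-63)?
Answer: 252126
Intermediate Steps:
(-(25 + 44)*58)*(-63) = (-1*69*58)*(-63) = -69*58*(-63) = -4002*(-63) = 252126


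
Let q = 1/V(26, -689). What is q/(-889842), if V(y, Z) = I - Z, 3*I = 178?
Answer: -1/665898430 ≈ -1.5017e-9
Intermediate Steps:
I = 178/3 (I = (⅓)*178 = 178/3 ≈ 59.333)
V(y, Z) = 178/3 - Z
q = 3/2245 (q = 1/(178/3 - 1*(-689)) = 1/(178/3 + 689) = 1/(2245/3) = 3/2245 ≈ 0.0013363)
q/(-889842) = (3/2245)/(-889842) = (3/2245)*(-1/889842) = -1/665898430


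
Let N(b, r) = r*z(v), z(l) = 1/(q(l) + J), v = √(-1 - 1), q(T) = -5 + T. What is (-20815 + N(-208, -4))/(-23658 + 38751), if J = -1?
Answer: -30421/22059 + 2*I*√2/286767 ≈ -1.3791 + 9.8632e-6*I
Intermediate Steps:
v = I*√2 (v = √(-2) = I*√2 ≈ 1.4142*I)
z(l) = 1/(-6 + l) (z(l) = 1/((-5 + l) - 1) = 1/(-6 + l))
N(b, r) = r/(-6 + I*√2)
(-20815 + N(-208, -4))/(-23658 + 38751) = (-20815 + (-3/19*(-4) - 1/38*I*(-4)*√2))/(-23658 + 38751) = (-20815 + (12/19 + 2*I*√2/19))/15093 = (-395473/19 + 2*I*√2/19)*(1/15093) = -30421/22059 + 2*I*√2/286767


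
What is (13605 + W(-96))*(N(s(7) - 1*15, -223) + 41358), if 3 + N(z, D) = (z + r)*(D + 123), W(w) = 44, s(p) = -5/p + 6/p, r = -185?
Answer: 5860675865/7 ≈ 8.3724e+8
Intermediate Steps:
s(p) = 1/p
N(z, D) = -3 + (-185 + z)*(123 + D) (N(z, D) = -3 + (z - 185)*(D + 123) = -3 + (-185 + z)*(123 + D))
(13605 + W(-96))*(N(s(7) - 1*15, -223) + 41358) = (13605 + 44)*((-22758 - 185*(-223) + 123*(1/7 - 1*15) - 223*(1/7 - 1*15)) + 41358) = 13649*((-22758 + 41255 + 123*(⅐ - 15) - 223*(⅐ - 15)) + 41358) = 13649*((-22758 + 41255 + 123*(-104/7) - 223*(-104/7)) + 41358) = 13649*((-22758 + 41255 - 12792/7 + 23192/7) + 41358) = 13649*(139879/7 + 41358) = 13649*(429385/7) = 5860675865/7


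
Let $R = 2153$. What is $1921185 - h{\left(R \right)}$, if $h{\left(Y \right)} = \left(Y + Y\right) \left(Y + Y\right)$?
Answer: $-16620451$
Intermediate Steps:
$h{\left(Y \right)} = 4 Y^{2}$ ($h{\left(Y \right)} = 2 Y 2 Y = 4 Y^{2}$)
$1921185 - h{\left(R \right)} = 1921185 - 4 \cdot 2153^{2} = 1921185 - 4 \cdot 4635409 = 1921185 - 18541636 = -16620451$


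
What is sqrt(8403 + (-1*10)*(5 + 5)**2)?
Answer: sqrt(7403) ≈ 86.041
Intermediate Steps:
sqrt(8403 + (-1*10)*(5 + 5)**2) = sqrt(8403 - 10*10**2) = sqrt(8403 - 10*100) = sqrt(8403 - 1000) = sqrt(7403)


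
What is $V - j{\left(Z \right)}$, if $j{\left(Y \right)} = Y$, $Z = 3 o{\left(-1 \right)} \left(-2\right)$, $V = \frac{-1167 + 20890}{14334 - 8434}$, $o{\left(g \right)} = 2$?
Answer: $\frac{90523}{5900} \approx 15.343$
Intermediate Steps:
$V = \frac{19723}{5900} \approx 3.3429$
$Z = -12$ ($Z = 3 \cdot 2 \left(-2\right) = 6 \left(-2\right) = -12$)
$V - j{\left(Z \right)} = \frac{19723}{5900} - -12 = \frac{19723}{5900} + 12 = \frac{90523}{5900}$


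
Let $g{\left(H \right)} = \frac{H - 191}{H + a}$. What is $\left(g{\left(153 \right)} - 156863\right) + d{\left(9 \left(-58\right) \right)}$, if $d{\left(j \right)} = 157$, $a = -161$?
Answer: $- \frac{626805}{4} \approx -1.567 \cdot 10^{5}$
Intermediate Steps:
$g{\left(H \right)} = \frac{-191 + H}{-161 + H}$ ($g{\left(H \right)} = \frac{H - 191}{H - 161} = \frac{-191 + H}{-161 + H}$)
$\left(g{\left(153 \right)} - 156863\right) + d{\left(9 \left(-58\right) \right)} = \left(\frac{-191 + 153}{-161 + 153} - 156863\right) + 157 = \left(\frac{1}{-8} \left(-38\right) - 156863\right) + 157 = \left(\left(- \frac{1}{8}\right) \left(-38\right) - 156863\right) + 157 = \left(\frac{19}{4} - 156863\right) + 157 = - \frac{627433}{4} + 157 = - \frac{626805}{4}$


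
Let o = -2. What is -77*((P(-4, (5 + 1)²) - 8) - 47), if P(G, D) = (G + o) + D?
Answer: 1925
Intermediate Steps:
P(G, D) = -2 + D + G (P(G, D) = (G - 2) + D = (-2 + G) + D = -2 + D + G)
-77*((P(-4, (5 + 1)²) - 8) - 47) = -77*(((-2 + (5 + 1)² - 4) - 8) - 47) = -77*(((-2 + 6² - 4) - 8) - 47) = -77*(((-2 + 36 - 4) - 8) - 47) = -77*((30 - 8) - 47) = -77*(22 - 47) = -77*(-25) = 1925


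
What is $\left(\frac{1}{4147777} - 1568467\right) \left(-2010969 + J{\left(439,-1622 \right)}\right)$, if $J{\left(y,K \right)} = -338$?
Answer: $\frac{13084862095506230406}{4147777} \approx 3.1547 \cdot 10^{12}$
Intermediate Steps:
$\left(\frac{1}{4147777} - 1568467\right) \left(-2010969 + J{\left(439,-1622 \right)}\right) = \left(\frac{1}{4147777} - 1568467\right) \left(-2010969 - 338\right) = \left(\frac{1}{4147777} - 1568467\right) \left(-2011307\right) = \left(- \frac{6505651347858}{4147777}\right) \left(-2011307\right) = \frac{13084862095506230406}{4147777}$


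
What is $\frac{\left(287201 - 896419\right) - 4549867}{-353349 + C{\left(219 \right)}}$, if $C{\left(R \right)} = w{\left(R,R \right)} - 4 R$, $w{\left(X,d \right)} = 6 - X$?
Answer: $\frac{1719695}{118146} \approx 14.556$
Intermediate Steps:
$C{\left(R \right)} = 6 - 5 R$ ($C{\left(R \right)} = \left(6 - R\right) - 4 R = 6 - 5 R$)
$\frac{\left(287201 - 896419\right) - 4549867}{-353349 + C{\left(219 \right)}} = \frac{\left(287201 - 896419\right) - 4549867}{-353349 + \left(6 - 1095\right)} = \frac{-609218 - 4549867}{-353349 + \left(6 - 1095\right)} = - \frac{5159085}{-353349 - 1089} = - \frac{5159085}{-354438} = \left(-5159085\right) \left(- \frac{1}{354438}\right) = \frac{1719695}{118146}$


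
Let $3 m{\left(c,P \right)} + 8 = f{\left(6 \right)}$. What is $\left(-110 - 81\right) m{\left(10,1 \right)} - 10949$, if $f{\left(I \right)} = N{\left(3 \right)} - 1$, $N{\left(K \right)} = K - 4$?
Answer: $- \frac{30937}{3} \approx -10312.0$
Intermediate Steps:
$N{\left(K \right)} = -4 + K$ ($N{\left(K \right)} = K - 4 = -4 + K$)
$f{\left(I \right)} = -2$ ($f{\left(I \right)} = \left(-4 + 3\right) - 1 = -1 - 1 = -2$)
$m{\left(c,P \right)} = - \frac{10}{3}$ ($m{\left(c,P \right)} = - \frac{8}{3} + \frac{1}{3} \left(-2\right) = - \frac{8}{3} - \frac{2}{3} = - \frac{10}{3}$)
$\left(-110 - 81\right) m{\left(10,1 \right)} - 10949 = \left(-110 - 81\right) \left(- \frac{10}{3}\right) - 10949 = \left(-191\right) \left(- \frac{10}{3}\right) - 10949 = \frac{1910}{3} - 10949 = - \frac{30937}{3}$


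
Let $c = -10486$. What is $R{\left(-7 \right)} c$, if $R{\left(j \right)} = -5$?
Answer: $52430$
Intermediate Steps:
$R{\left(-7 \right)} c = \left(-5\right) \left(-10486\right) = 52430$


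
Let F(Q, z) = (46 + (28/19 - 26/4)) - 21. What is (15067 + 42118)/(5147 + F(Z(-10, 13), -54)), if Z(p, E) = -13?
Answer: 434606/39269 ≈ 11.067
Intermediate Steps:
F(Q, z) = 759/38 (F(Q, z) = (46 + (28*(1/19) - 26*1/4)) - 21 = (46 + (28/19 - 13/2)) - 21 = (46 - 191/38) - 21 = 1557/38 - 21 = 759/38)
(15067 + 42118)/(5147 + F(Z(-10, 13), -54)) = (15067 + 42118)/(5147 + 759/38) = 57185/(196345/38) = 57185*(38/196345) = 434606/39269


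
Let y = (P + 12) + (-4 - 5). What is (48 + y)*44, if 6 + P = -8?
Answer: 1628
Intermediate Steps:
P = -14 (P = -6 - 8 = -14)
y = -11 (y = (-14 + 12) + (-4 - 5) = -2 - 9 = -11)
(48 + y)*44 = (48 - 11)*44 = 37*44 = 1628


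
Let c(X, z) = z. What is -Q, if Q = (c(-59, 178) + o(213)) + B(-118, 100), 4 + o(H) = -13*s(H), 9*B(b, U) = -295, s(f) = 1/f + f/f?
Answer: -81895/639 ≈ -128.16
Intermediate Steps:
s(f) = 1 + 1/f (s(f) = 1/f + 1 = 1 + 1/f)
B(b, U) = -295/9 (B(b, U) = (⅑)*(-295) = -295/9)
o(H) = -4 - 13*(1 + H)/H
Q = 81895/639 (Q = (178 + (-17 - 13/213)) - 295/9 = (178 - 3634/213) - 295/9 = 34280/213 - 295/9 = 81895/639 ≈ 128.16)
-Q = -1*81895/639 = -81895/639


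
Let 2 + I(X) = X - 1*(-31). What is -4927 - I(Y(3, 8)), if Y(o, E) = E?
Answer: -4964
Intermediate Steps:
I(X) = 29 + X (I(X) = -2 + (X - 1*(-31)) = -2 + (X + 31) = -2 + (31 + X) = 29 + X)
-4927 - I(Y(3, 8)) = -4927 - (29 + 8) = -4927 - 1*37 = -4927 - 37 = -4964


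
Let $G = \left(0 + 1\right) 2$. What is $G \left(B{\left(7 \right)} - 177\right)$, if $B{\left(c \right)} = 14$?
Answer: $-326$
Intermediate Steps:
$G = 2$ ($G = 1 \cdot 2 = 2$)
$G \left(B{\left(7 \right)} - 177\right) = 2 \left(14 - 177\right) = 2 \left(-163\right) = -326$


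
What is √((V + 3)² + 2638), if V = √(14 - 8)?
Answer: √(2653 + 6*√6) ≈ 51.650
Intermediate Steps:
V = √6 ≈ 2.4495
√((V + 3)² + 2638) = √((√6 + 3)² + 2638) = √((3 + √6)² + 2638) = √(2638 + (3 + √6)²)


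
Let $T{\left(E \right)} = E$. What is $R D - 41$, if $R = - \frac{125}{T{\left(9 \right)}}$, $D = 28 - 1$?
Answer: $-416$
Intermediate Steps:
$D = 27$ ($D = 28 - 1 = 27$)
$R = - \frac{125}{9} \approx -13.889$
$R D - 41 = \left(- \frac{125}{9}\right) 27 - 41 = -375 + \left(-58 + 17\right) = -375 - 41 = -416$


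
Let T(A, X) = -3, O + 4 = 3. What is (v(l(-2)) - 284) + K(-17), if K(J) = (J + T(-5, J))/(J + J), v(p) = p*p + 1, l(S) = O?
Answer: -4784/17 ≈ -281.41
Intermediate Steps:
O = -1 (O = -4 + 3 = -1)
l(S) = -1
v(p) = 1 + p² (v(p) = p² + 1 = 1 + p²)
K(J) = (-3 + J)/(2*J) (K(J) = (J - 3)/(J + J) = (-3 + J)/((2*J)) = (-3 + J)*(1/(2*J)) = (-3 + J)/(2*J))
(v(l(-2)) - 284) + K(-17) = ((1 + (-1)²) - 284) + (½)*(-3 - 17)/(-17) = ((1 + 1) - 284) + (½)*(-1/17)*(-20) = (2 - 284) + 10/17 = -282 + 10/17 = -4784/17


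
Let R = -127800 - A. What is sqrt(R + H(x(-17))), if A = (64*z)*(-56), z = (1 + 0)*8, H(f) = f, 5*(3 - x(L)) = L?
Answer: 2*I*sqrt(619510)/5 ≈ 314.84*I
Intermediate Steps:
x(L) = 3 - L/5
z = 8 (z = 1*8 = 8)
A = -28672 (A = (64*8)*(-56) = 512*(-56) = -28672)
R = -99128 (R = -127800 - 1*(-28672) = -127800 + 28672 = -99128)
sqrt(R + H(x(-17))) = sqrt(-99128 + (3 - 1/5*(-17))) = sqrt(-99128 + (3 + 17/5)) = sqrt(-99128 + 32/5) = sqrt(-495608/5) = 2*I*sqrt(619510)/5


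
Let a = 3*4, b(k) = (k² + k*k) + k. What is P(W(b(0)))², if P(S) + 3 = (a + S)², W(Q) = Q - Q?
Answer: 19881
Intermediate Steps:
b(k) = k + 2*k² (b(k) = (k² + k²) + k = 2*k² + k = k + 2*k²)
a = 12
W(Q) = 0
P(S) = -3 + (12 + S)²
P(W(b(0)))² = (-3 + (12 + 0)²)² = (-3 + 12²)² = (-3 + 144)² = 141² = 19881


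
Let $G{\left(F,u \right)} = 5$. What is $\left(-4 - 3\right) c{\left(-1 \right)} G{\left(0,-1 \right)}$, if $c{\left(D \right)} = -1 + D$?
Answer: $70$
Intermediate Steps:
$\left(-4 - 3\right) c{\left(-1 \right)} G{\left(0,-1 \right)} = \left(-4 - 3\right) \left(-1 - 1\right) 5 = \left(-7\right) \left(-2\right) 5 = 14 \cdot 5 = 70$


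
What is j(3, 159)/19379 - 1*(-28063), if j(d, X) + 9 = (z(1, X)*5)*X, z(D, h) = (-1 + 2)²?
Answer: 543833663/19379 ≈ 28063.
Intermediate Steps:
z(D, h) = 1 (z(D, h) = 1² = 1)
j(d, X) = -9 + 5*X (j(d, X) = -9 + (1*5)*X = -9 + 5*X)
j(3, 159)/19379 - 1*(-28063) = (-9 + 5*159)/19379 - 1*(-28063) = (-9 + 795)*(1/19379) + 28063 = 786*(1/19379) + 28063 = 786/19379 + 28063 = 543833663/19379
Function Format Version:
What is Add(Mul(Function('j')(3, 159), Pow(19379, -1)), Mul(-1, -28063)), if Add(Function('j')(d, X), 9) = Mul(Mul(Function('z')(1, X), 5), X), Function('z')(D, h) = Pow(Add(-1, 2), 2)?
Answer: Rational(543833663, 19379) ≈ 28063.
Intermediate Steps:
Function('z')(D, h) = 1 (Function('z')(D, h) = Pow(1, 2) = 1)
Function('j')(d, X) = Add(-9, Mul(5, X)) (Function('j')(d, X) = Add(-9, Mul(Mul(1, 5), X)) = Add(-9, Mul(5, X)))
Add(Mul(Function('j')(3, 159), Pow(19379, -1)), Mul(-1, -28063)) = Add(Mul(Add(-9, Mul(5, 159)), Pow(19379, -1)), Mul(-1, -28063)) = Add(Mul(Add(-9, 795), Rational(1, 19379)), 28063) = Add(Mul(786, Rational(1, 19379)), 28063) = Add(Rational(786, 19379), 28063) = Rational(543833663, 19379)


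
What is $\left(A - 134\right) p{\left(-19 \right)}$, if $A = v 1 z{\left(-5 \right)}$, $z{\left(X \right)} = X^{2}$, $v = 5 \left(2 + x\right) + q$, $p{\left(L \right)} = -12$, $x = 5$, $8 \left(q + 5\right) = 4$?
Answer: $-7542$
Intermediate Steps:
$q = - \frac{9}{2}$ ($q = -5 + \frac{1}{8} \cdot 4 = -5 + \frac{1}{2} = - \frac{9}{2} \approx -4.5$)
$v = \frac{61}{2}$ ($v = 5 \left(2 + 5\right) - \frac{9}{2} = 5 \cdot 7 - \frac{9}{2} = 35 - \frac{9}{2} = \frac{61}{2} \approx 30.5$)
$A = \frac{1525}{2}$ ($A = \frac{61}{2} \cdot 1 \left(-5\right)^{2} = \frac{61}{2} \cdot 25 = \frac{1525}{2} \approx 762.5$)
$\left(A - 134\right) p{\left(-19 \right)} = \left(\frac{1525}{2} - 134\right) \left(-12\right) = \frac{1257}{2} \left(-12\right) = -7542$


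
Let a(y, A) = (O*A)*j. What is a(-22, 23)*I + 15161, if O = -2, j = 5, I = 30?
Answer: 8261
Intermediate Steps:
a(y, A) = -10*A (a(y, A) = -2*A*5 = -10*A)
a(-22, 23)*I + 15161 = -10*23*30 + 15161 = -230*30 + 15161 = -6900 + 15161 = 8261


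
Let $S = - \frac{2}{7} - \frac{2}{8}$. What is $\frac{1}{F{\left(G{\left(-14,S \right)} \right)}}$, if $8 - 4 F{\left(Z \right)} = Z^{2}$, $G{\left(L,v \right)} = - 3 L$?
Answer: $- \frac{1}{439} \approx -0.0022779$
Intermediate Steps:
$S = - \frac{15}{28}$ ($S = \left(-2\right) \frac{1}{7} - \frac{1}{4} = - \frac{2}{7} - \frac{1}{4} = - \frac{15}{28} \approx -0.53571$)
$F{\left(Z \right)} = 2 - \frac{Z^{2}}{4}$
$\frac{1}{F{\left(G{\left(-14,S \right)} \right)}} = \frac{1}{2 - \frac{\left(\left(-3\right) \left(-14\right)\right)^{2}}{4}} = \frac{1}{2 - \frac{42^{2}}{4}} = \frac{1}{2 - 441} = \frac{1}{-439} = - \frac{1}{439}$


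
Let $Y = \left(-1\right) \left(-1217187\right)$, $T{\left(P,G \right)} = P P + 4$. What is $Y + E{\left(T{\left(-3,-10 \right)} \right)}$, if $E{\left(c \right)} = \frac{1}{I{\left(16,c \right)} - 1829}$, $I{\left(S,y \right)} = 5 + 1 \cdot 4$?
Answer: $\frac{2215280339}{1820} \approx 1.2172 \cdot 10^{6}$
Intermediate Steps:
$I{\left(S,y \right)} = 9$ ($I{\left(S,y \right)} = 5 + 4 = 9$)
$T{\left(P,G \right)} = 4 + P^{2}$ ($T{\left(P,G \right)} = P^{2} + 4 = 4 + P^{2}$)
$E{\left(c \right)} = - \frac{1}{1820}$ ($E{\left(c \right)} = \frac{1}{9 - 1829} = \frac{1}{-1820} = - \frac{1}{1820}$)
$Y = 1217187$
$Y + E{\left(T{\left(-3,-10 \right)} \right)} = 1217187 - \frac{1}{1820} = \frac{2215280339}{1820}$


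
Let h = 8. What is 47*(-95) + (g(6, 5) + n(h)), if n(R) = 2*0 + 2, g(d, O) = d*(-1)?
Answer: -4469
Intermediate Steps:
g(d, O) = -d
n(R) = 2 (n(R) = 0 + 2 = 2)
47*(-95) + (g(6, 5) + n(h)) = 47*(-95) + (-1*6 + 2) = -4465 + (-6 + 2) = -4465 - 4 = -4469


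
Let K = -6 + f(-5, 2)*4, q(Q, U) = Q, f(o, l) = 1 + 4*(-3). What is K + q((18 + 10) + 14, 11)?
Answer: -8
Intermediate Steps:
f(o, l) = -11 (f(o, l) = 1 - 12 = -11)
K = -50 (K = -6 - 11*4 = -6 - 44 = -50)
K + q((18 + 10) + 14, 11) = -50 + ((18 + 10) + 14) = -50 + (28 + 14) = -50 + 42 = -8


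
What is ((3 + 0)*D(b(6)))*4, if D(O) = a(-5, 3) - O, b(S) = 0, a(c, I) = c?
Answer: -60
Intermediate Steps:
D(O) = -5 - O
((3 + 0)*D(b(6)))*4 = ((3 + 0)*(-5 - 1*0))*4 = (3*(-5 + 0))*4 = (3*(-5))*4 = -15*4 = -60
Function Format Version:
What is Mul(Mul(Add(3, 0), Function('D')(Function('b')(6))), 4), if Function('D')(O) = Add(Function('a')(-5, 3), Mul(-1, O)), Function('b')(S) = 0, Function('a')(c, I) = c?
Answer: -60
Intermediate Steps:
Function('D')(O) = Add(-5, Mul(-1, O))
Mul(Mul(Add(3, 0), Function('D')(Function('b')(6))), 4) = Mul(Mul(Add(3, 0), Add(-5, Mul(-1, 0))), 4) = Mul(Mul(3, Add(-5, 0)), 4) = Mul(Mul(3, -5), 4) = Mul(-15, 4) = -60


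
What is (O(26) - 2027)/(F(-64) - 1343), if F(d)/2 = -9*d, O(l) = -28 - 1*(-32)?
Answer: 2023/191 ≈ 10.592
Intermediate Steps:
O(l) = 4 (O(l) = -28 + 32 = 4)
F(d) = -18*d (F(d) = 2*(-9*d) = -18*d)
(O(26) - 2027)/(F(-64) - 1343) = (4 - 2027)/(-18*(-64) - 1343) = -2023/(1152 - 1343) = -2023/(-191) = -2023*(-1/191) = 2023/191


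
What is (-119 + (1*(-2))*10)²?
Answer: 19321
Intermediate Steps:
(-119 + (1*(-2))*10)² = (-119 - 2*10)² = (-119 - 20)² = (-139)² = 19321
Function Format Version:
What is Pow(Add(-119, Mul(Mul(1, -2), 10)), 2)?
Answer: 19321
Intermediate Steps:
Pow(Add(-119, Mul(Mul(1, -2), 10)), 2) = Pow(Add(-119, Mul(-2, 10)), 2) = Pow(Add(-119, -20), 2) = Pow(-139, 2) = 19321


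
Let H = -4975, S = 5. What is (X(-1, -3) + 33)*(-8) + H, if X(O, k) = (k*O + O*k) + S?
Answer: -5327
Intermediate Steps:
X(O, k) = 5 + 2*O*k (X(O, k) = (k*O + O*k) + 5 = (O*k + O*k) + 5 = 2*O*k + 5 = 5 + 2*O*k)
(X(-1, -3) + 33)*(-8) + H = ((5 + 2*(-1)*(-3)) + 33)*(-8) - 4975 = ((5 + 6) + 33)*(-8) - 4975 = (11 + 33)*(-8) - 4975 = 44*(-8) - 4975 = -352 - 4975 = -5327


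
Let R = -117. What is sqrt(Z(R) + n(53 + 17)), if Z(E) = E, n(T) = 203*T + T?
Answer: sqrt(14163) ≈ 119.01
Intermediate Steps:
n(T) = 204*T
sqrt(Z(R) + n(53 + 17)) = sqrt(-117 + 204*(53 + 17)) = sqrt(-117 + 204*70) = sqrt(-117 + 14280) = sqrt(14163)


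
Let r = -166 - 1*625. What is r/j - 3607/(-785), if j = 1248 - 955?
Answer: 435916/230005 ≈ 1.8952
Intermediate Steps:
r = -791 (r = -166 - 625 = -791)
j = 293
r/j - 3607/(-785) = -791/293 - 3607/(-785) = -791*1/293 - 3607*(-1/785) = -791/293 + 3607/785 = 435916/230005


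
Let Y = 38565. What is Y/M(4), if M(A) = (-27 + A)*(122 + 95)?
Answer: -38565/4991 ≈ -7.7269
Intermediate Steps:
M(A) = -5859 + 217*A (M(A) = (-27 + A)*217 = -5859 + 217*A)
Y/M(4) = 38565/(-5859 + 217*4) = 38565/(-5859 + 868) = 38565/(-4991) = 38565*(-1/4991) = -38565/4991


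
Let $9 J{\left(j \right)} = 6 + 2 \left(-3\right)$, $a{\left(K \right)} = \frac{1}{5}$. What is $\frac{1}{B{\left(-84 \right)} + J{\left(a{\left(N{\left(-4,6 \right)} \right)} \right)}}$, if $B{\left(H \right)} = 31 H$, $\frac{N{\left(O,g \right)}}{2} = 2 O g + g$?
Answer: $- \frac{1}{2604} \approx -0.00038402$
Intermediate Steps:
$N{\left(O,g \right)} = 2 g + 4 O g$ ($N{\left(O,g \right)} = 2 \left(2 O g + g\right) = 2 \left(g + 2 O g\right) = 2 g + 4 O g$)
$a{\left(K \right)} = \frac{1}{5}$
$J{\left(j \right)} = 0$ ($J{\left(j \right)} = \frac{6 + 2 \left(-3\right)}{9} = \frac{6 - 6}{9} = \frac{1}{9} \cdot 0 = 0$)
$\frac{1}{B{\left(-84 \right)} + J{\left(a{\left(N{\left(-4,6 \right)} \right)} \right)}} = \frac{1}{31 \left(-84\right) + 0} = \frac{1}{-2604 + 0} = \frac{1}{-2604} = - \frac{1}{2604}$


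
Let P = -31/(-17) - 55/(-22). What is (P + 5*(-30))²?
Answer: 24532209/1156 ≈ 21222.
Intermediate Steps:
P = 147/34 (P = -31*(-1/17) - 55*(-1/22) = 31/17 + 5/2 = 147/34 ≈ 4.3235)
(P + 5*(-30))² = (147/34 + 5*(-30))² = (147/34 - 150)² = (-4953/34)² = 24532209/1156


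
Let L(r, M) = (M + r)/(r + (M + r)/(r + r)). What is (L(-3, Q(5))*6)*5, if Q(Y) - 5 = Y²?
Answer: -108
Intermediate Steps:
Q(Y) = 5 + Y²
L(r, M) = (M + r)/(r + (M + r)/(2*r)) (L(r, M) = (M + r)/(r + (M + r)/((2*r))) = (M + r)/(r + (M + r)*(1/(2*r))) = (M + r)/(r + (M + r)/(2*r)))
(L(-3, Q(5))*6)*5 = ((2*(-3)*((5 + 5²) - 3)/((5 + 5²) - 3 + 2*(-3)²))*6)*5 = ((2*(-3)*((5 + 25) - 3)/((5 + 25) - 3 + 2*9))*6)*5 = ((2*(-3)*(30 - 3)/(30 - 3 + 18))*6)*5 = ((2*(-3)*27/45)*6)*5 = ((2*(-3)*(1/45)*27)*6)*5 = -18/5*6*5 = -108/5*5 = -108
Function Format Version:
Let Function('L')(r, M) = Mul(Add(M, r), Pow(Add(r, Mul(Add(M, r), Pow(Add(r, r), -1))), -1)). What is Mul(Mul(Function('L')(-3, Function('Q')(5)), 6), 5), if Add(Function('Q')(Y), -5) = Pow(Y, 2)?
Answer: -108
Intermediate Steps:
Function('Q')(Y) = Add(5, Pow(Y, 2))
Function('L')(r, M) = Mul(Pow(Add(r, Mul(Rational(1, 2), Pow(r, -1), Add(M, r))), -1), Add(M, r)) (Function('L')(r, M) = Mul(Add(M, r), Pow(Add(r, Mul(Add(M, r), Pow(Mul(2, r), -1))), -1)) = Mul(Add(M, r), Pow(Add(r, Mul(Add(M, r), Mul(Rational(1, 2), Pow(r, -1)))), -1)) = Mul(Add(M, r), Pow(Add(r, Mul(Rational(1, 2), Pow(r, -1), Add(M, r))), -1)) = Mul(Pow(Add(r, Mul(Rational(1, 2), Pow(r, -1), Add(M, r))), -1), Add(M, r)))
Mul(Mul(Function('L')(-3, Function('Q')(5)), 6), 5) = Mul(Mul(Mul(2, -3, Pow(Add(Add(5, Pow(5, 2)), -3, Mul(2, Pow(-3, 2))), -1), Add(Add(5, Pow(5, 2)), -3)), 6), 5) = Mul(Mul(Mul(2, -3, Pow(Add(Add(5, 25), -3, Mul(2, 9)), -1), Add(Add(5, 25), -3)), 6), 5) = Mul(Mul(Mul(2, -3, Pow(Add(30, -3, 18), -1), Add(30, -3)), 6), 5) = Mul(Mul(Mul(2, -3, Pow(45, -1), 27), 6), 5) = Mul(Mul(Mul(2, -3, Rational(1, 45), 27), 6), 5) = Mul(Mul(Rational(-18, 5), 6), 5) = Mul(Rational(-108, 5), 5) = -108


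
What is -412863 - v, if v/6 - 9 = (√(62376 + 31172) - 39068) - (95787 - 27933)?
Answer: 228615 - 12*√23387 ≈ 2.2678e+5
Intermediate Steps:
v = -641478 + 12*√23387 (v = 54 + 6*((√(62376 + 31172) - 39068) - (95787 - 27933)) = 54 + 6*((√93548 - 39068) - 1*67854) = 54 + 6*((2*√23387 - 39068) - 67854) = 54 + 6*((-39068 + 2*√23387) - 67854) = 54 + 6*(-106922 + 2*√23387) = 54 + (-641532 + 12*√23387) = -641478 + 12*√23387 ≈ -6.3964e+5)
-412863 - v = -412863 - (-641478 + 12*√23387) = -412863 + (641478 - 12*√23387) = 228615 - 12*√23387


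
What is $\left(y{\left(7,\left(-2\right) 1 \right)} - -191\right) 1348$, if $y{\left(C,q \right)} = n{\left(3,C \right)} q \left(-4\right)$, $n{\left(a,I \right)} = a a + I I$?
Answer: $882940$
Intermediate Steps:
$n{\left(a,I \right)} = I^{2} + a^{2}$ ($n{\left(a,I \right)} = a^{2} + I^{2} = I^{2} + a^{2}$)
$y{\left(C,q \right)} = - 4 q \left(9 + C^{2}\right)$ ($y{\left(C,q \right)} = \left(C^{2} + 3^{2}\right) q \left(-4\right) = \left(C^{2} + 9\right) q \left(-4\right) = \left(9 + C^{2}\right) q \left(-4\right) = q \left(9 + C^{2}\right) \left(-4\right) = - 4 q \left(9 + C^{2}\right)$)
$\left(y{\left(7,\left(-2\right) 1 \right)} - -191\right) 1348 = \left(- 4 \left(\left(-2\right) 1\right) \left(9 + 7^{2}\right) - -191\right) 1348 = \left(\left(-4\right) \left(-2\right) \left(9 + 49\right) + 191\right) 1348 = \left(\left(-4\right) \left(-2\right) 58 + 191\right) 1348 = \left(464 + 191\right) 1348 = 655 \cdot 1348 = 882940$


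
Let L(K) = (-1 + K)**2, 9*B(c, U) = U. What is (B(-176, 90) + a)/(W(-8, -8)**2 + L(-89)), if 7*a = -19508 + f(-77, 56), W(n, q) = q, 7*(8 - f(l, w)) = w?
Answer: -9719/28574 ≈ -0.34013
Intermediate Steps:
B(c, U) = U/9
f(l, w) = 8 - w/7
a = -19508/7 (a = (-19508 + (8 - 1/7*56))/7 = (-19508 + (8 - 8))/7 = (-19508 + 0)/7 = (1/7)*(-19508) = -19508/7 ≈ -2786.9)
(B(-176, 90) + a)/(W(-8, -8)**2 + L(-89)) = ((1/9)*90 - 19508/7)/((-8)**2 + (-1 - 89)**2) = (10 - 19508/7)/(64 + (-90)**2) = -19438/(7*(64 + 8100)) = -19438/7/8164 = -19438/7*1/8164 = -9719/28574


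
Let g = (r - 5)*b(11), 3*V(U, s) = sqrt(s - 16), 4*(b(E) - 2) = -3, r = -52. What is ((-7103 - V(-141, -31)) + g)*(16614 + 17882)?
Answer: -247482928 - 34496*I*sqrt(47)/3 ≈ -2.4748e+8 - 78831.0*I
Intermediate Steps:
b(E) = 5/4 (b(E) = 2 + (1/4)*(-3) = 2 - 3/4 = 5/4)
V(U, s) = sqrt(-16 + s)/3 (V(U, s) = sqrt(s - 16)/3 = sqrt(-16 + s)/3)
g = -285/4 (g = (-52 - 5)*(5/4) = -57*5/4 = -285/4 ≈ -71.250)
((-7103 - V(-141, -31)) + g)*(16614 + 17882) = ((-7103 - sqrt(-16 - 31)/3) - 285/4)*(16614 + 17882) = ((-7103 - sqrt(-47)/3) - 285/4)*34496 = ((-7103 - I*sqrt(47)/3) - 285/4)*34496 = (-28697/4 - I*sqrt(47)/3)*34496 = -247482928 - 34496*I*sqrt(47)/3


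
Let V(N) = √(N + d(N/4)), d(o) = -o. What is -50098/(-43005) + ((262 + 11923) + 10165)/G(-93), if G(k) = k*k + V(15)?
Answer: 5360301498598/1429776526755 - 14900*√5/33246751 ≈ 3.7480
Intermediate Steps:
V(N) = √3*√N/2 (V(N) = √(N - N/4) = √(3*N/4) = √3*√N/2)
G(k) = k² + 3*√5/2 (G(k) = k*k + √3*√15/2 = k² + 3*√5/2)
-50098/(-43005) + ((262 + 11923) + 10165)/G(-93) = -50098/(-43005) + ((262 + 11923) + 10165)/((-93)² + 3*√5/2) = -50098*(-1/43005) + (12185 + 10165)/(8649 + 3*√5/2) = 50098/43005 + 22350/(8649 + 3*√5/2)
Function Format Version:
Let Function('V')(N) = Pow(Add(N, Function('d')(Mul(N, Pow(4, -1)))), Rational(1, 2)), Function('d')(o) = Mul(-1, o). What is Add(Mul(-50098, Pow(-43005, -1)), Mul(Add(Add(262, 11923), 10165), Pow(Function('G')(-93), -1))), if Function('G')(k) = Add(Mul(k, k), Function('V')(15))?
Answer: Add(Rational(5360301498598, 1429776526755), Mul(Rational(-14900, 33246751), Pow(5, Rational(1, 2)))) ≈ 3.7480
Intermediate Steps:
Function('V')(N) = Mul(Rational(1, 2), Pow(3, Rational(1, 2)), Pow(N, Rational(1, 2))) (Function('V')(N) = Pow(Add(N, Mul(-1, Mul(N, Pow(4, -1)))), Rational(1, 2)) = Pow(Add(N, Mul(-1, Mul(N, Rational(1, 4)))), Rational(1, 2)) = Pow(Add(N, Mul(-1, Mul(Rational(1, 4), N))), Rational(1, 2)) = Pow(Add(N, Mul(Rational(-1, 4), N)), Rational(1, 2)) = Pow(Mul(Rational(3, 4), N), Rational(1, 2)) = Mul(Rational(1, 2), Pow(3, Rational(1, 2)), Pow(N, Rational(1, 2))))
Function('G')(k) = Add(Pow(k, 2), Mul(Rational(3, 2), Pow(5, Rational(1, 2)))) (Function('G')(k) = Add(Mul(k, k), Mul(Rational(1, 2), Pow(3, Rational(1, 2)), Pow(15, Rational(1, 2)))) = Add(Pow(k, 2), Mul(Rational(3, 2), Pow(5, Rational(1, 2)))))
Add(Mul(-50098, Pow(-43005, -1)), Mul(Add(Add(262, 11923), 10165), Pow(Function('G')(-93), -1))) = Add(Mul(-50098, Pow(-43005, -1)), Mul(Add(Add(262, 11923), 10165), Pow(Add(Pow(-93, 2), Mul(Rational(3, 2), Pow(5, Rational(1, 2)))), -1))) = Add(Mul(-50098, Rational(-1, 43005)), Mul(Add(12185, 10165), Pow(Add(8649, Mul(Rational(3, 2), Pow(5, Rational(1, 2)))), -1))) = Add(Rational(50098, 43005), Mul(22350, Pow(Add(8649, Mul(Rational(3, 2), Pow(5, Rational(1, 2)))), -1)))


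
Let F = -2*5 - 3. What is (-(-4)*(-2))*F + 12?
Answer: 116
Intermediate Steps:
F = -13 (F = -10 - 3 = -13)
(-(-4)*(-2))*F + 12 = -(-4)*(-2)*(-13) + 12 = -4*2*(-13) + 12 = -8*(-13) + 12 = 104 + 12 = 116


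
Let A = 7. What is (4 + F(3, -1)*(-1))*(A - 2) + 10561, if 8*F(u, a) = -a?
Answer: 84643/8 ≈ 10580.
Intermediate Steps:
F(u, a) = -a/8 (F(u, a) = (-a)/8 = -a/8)
(4 + F(3, -1)*(-1))*(A - 2) + 10561 = (4 - 1/8*(-1)*(-1))*(7 - 2) + 10561 = (4 + (1/8)*(-1))*5 + 10561 = (4 - 1/8)*5 + 10561 = (31/8)*5 + 10561 = 155/8 + 10561 = 84643/8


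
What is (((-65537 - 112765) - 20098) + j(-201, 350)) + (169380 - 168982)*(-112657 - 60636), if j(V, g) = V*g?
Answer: -69239364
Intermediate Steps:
(((-65537 - 112765) - 20098) + j(-201, 350)) + (169380 - 168982)*(-112657 - 60636) = (((-65537 - 112765) - 20098) - 201*350) + (169380 - 168982)*(-112657 - 60636) = ((-178302 - 20098) - 70350) + 398*(-173293) = (-198400 - 70350) - 68970614 = -268750 - 68970614 = -69239364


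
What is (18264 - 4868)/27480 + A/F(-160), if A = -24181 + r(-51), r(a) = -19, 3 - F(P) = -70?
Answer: -166009523/501510 ≈ -331.02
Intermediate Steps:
F(P) = 73 (F(P) = 3 - 1*(-70) = 3 + 70 = 73)
A = -24200 (A = -24181 - 19 = -24200)
(18264 - 4868)/27480 + A/F(-160) = (18264 - 4868)/27480 - 24200/73 = 13396*(1/27480) - 24200*1/73 = 3349/6870 - 24200/73 = -166009523/501510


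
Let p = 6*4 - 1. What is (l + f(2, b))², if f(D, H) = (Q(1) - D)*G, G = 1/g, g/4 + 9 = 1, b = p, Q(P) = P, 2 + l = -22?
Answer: 588289/1024 ≈ 574.50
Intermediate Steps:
l = -24 (l = -2 - 22 = -24)
p = 23 (p = 24 - 1 = 23)
b = 23
g = -32 (g = -36 + 4*1 = -36 + 4 = -32)
G = -1/32 (G = 1/(-32) = -1/32 ≈ -0.031250)
f(D, H) = -1/32 + D/32 (f(D, H) = (1 - D)*(-1/32) = -1/32 + D/32)
(l + f(2, b))² = (-24 + (-1/32 + (1/32)*2))² = (-24 + (-1/32 + 1/16))² = (-24 + 1/32)² = (-767/32)² = 588289/1024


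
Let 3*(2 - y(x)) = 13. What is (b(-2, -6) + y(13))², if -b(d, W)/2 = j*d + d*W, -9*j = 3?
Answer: 6889/9 ≈ 765.44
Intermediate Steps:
j = -⅓ (j = -⅑*3 = -⅓ ≈ -0.33333)
y(x) = -7/3 (y(x) = 2 - ⅓*13 = 2 - 13/3 = -7/3)
b(d, W) = 2*d/3 - 2*W*d (b(d, W) = -2*(-d/3 + d*W) = -2*(-d/3 + W*d) = 2*d/3 - 2*W*d)
(b(-2, -6) + y(13))² = ((⅔)*(-2)*(1 - 3*(-6)) - 7/3)² = ((⅔)*(-2)*(1 + 18) - 7/3)² = ((⅔)*(-2)*19 - 7/3)² = (-76/3 - 7/3)² = (-83/3)² = 6889/9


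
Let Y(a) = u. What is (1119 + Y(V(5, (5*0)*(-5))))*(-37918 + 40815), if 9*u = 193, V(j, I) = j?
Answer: 29734808/9 ≈ 3.3039e+6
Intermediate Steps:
u = 193/9 (u = (1/9)*193 = 193/9 ≈ 21.444)
Y(a) = 193/9
(1119 + Y(V(5, (5*0)*(-5))))*(-37918 + 40815) = (1119 + 193/9)*(-37918 + 40815) = (10264/9)*2897 = 29734808/9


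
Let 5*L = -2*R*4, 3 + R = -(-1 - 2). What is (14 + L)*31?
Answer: 434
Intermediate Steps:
R = 0 (R = -3 - (-1 - 2) = -3 - 1*(-3) = -3 + 3 = 0)
L = 0 (L = (-2*0*4)/5 = (0*4)/5 = (⅕)*0 = 0)
(14 + L)*31 = (14 + 0)*31 = 14*31 = 434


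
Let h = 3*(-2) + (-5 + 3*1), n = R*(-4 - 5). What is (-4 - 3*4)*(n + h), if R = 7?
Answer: 1136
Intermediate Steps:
n = -63 (n = 7*(-4 - 5) = 7*(-9) = -63)
h = -8 (h = -6 + (-5 + 3) = -6 - 2 = -8)
(-4 - 3*4)*(n + h) = (-4 - 3*4)*(-63 - 8) = (-4 - 12)*(-71) = -16*(-71) = 1136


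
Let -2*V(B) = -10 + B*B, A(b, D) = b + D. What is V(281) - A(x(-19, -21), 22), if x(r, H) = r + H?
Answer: -78915/2 ≈ -39458.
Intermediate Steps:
x(r, H) = H + r
A(b, D) = D + b
V(B) = 5 - B²/2 (V(B) = -(-10 + B*B)/2 = -(-10 + B²)/2 = 5 - B²/2)
V(281) - A(x(-19, -21), 22) = (5 - ½*281²) - (22 + (-21 - 19)) = (5 - ½*78961) - (22 - 40) = (5 - 78961/2) - 1*(-18) = -78951/2 + 18 = -78915/2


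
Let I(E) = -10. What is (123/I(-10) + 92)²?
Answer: 635209/100 ≈ 6352.1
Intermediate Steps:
(123/I(-10) + 92)² = (123/(-10) + 92)² = (123*(-⅒) + 92)² = (-123/10 + 92)² = (797/10)² = 635209/100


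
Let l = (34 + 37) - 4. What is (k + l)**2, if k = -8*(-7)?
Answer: 15129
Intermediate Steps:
l = 67 (l = 71 - 4 = 67)
k = 56
(k + l)**2 = (56 + 67)**2 = 123**2 = 15129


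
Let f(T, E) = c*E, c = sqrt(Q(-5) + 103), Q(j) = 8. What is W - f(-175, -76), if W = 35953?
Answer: 35953 + 76*sqrt(111) ≈ 36754.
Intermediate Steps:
c = sqrt(111) (c = sqrt(8 + 103) = sqrt(111) ≈ 10.536)
f(T, E) = E*sqrt(111) (f(T, E) = sqrt(111)*E = E*sqrt(111))
W - f(-175, -76) = 35953 - (-76)*sqrt(111) = 35953 + 76*sqrt(111)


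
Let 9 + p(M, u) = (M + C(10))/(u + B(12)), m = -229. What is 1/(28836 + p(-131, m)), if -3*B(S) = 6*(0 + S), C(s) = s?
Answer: 23/663032 ≈ 3.4689e-5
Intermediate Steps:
B(S) = -2*S (B(S) = -2*(0 + S) = -2*S)
p(M, u) = -9 + (10 + M)/(-24 + u) (p(M, u) = -9 + (M + 10)/(u - 2*12) = -9 + (10 + M)/(u - 24) = -9 + (10 + M)/(-24 + u))
1/(28836 + p(-131, m)) = 1/(28836 + (226 - 131 - 9*(-229))/(-24 - 229)) = 1/(28836 + (226 - 131 + 2061)/(-253)) = 1/(28836 - 1/253*2156) = 1/(28836 - 196/23) = 1/(663032/23) = 23/663032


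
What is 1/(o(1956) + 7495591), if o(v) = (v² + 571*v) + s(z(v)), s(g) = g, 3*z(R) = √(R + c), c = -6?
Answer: 37315209/464141607570577 - 5*√78/464141607570577 ≈ 8.0396e-8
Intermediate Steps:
z(R) = √(-6 + R)/3 (z(R) = √(R - 6)/3 = √(-6 + R)/3)
o(v) = v² + 571*v + √(-6 + v)/3 (o(v) = (v² + 571*v) + √(-6 + v)/3 = v² + 571*v + √(-6 + v)/3)
1/(o(1956) + 7495591) = 1/((1956² + 571*1956 + √(-6 + 1956)/3) + 7495591) = 1/((3825936 + 1116876 + √1950/3) + 7495591) = 1/((3825936 + 1116876 + (5*√78)/3) + 7495591) = 1/((3825936 + 1116876 + 5*√78/3) + 7495591) = 1/((4942812 + 5*√78/3) + 7495591) = 1/(12438403 + 5*√78/3)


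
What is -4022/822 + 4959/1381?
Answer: -739042/567591 ≈ -1.3021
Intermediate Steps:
-4022/822 + 4959/1381 = -4022*1/822 + 4959*(1/1381) = -2011/411 + 4959/1381 = -739042/567591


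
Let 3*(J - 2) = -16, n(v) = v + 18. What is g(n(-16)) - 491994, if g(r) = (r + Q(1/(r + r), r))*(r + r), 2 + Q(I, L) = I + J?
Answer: -1476019/3 ≈ -4.9201e+5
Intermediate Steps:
n(v) = 18 + v
J = -10/3 (J = 2 + (⅓)*(-16) = 2 - 16/3 = -10/3 ≈ -3.3333)
Q(I, L) = -16/3 + I (Q(I, L) = -2 + (I - 10/3) = -2 + (-10/3 + I) = -16/3 + I)
g(r) = 2*r*(-16/3 + r + 1/(2*r)) (g(r) = (r + (-16/3 + 1/(r + r)))*(r + r) = (r + (-16/3 + 1/(2*r)))*(2*r) = (-16/3 + r + 1/(2*r))*(2*r) = 2*r*(-16/3 + r + 1/(2*r)))
g(n(-16)) - 491994 = (1 + 2*(18 - 16)*(-16 + 3*(18 - 16))/3) - 491994 = (1 + (⅔)*2*(-16 + 3*2)) - 491994 = (1 + (⅔)*2*(-16 + 6)) - 491994 = (1 + (⅔)*2*(-10)) - 491994 = (1 - 40/3) - 491994 = -37/3 - 491994 = -1476019/3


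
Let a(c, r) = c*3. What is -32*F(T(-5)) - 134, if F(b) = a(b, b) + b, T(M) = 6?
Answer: -902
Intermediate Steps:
a(c, r) = 3*c
F(b) = 4*b (F(b) = 3*b + b = 4*b)
-32*F(T(-5)) - 134 = -128*6 - 134 = -32*24 - 134 = -768 - 134 = -902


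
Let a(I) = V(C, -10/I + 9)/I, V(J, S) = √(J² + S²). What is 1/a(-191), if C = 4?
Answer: -36481*√3573137/3573137 ≈ -19.299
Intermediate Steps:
a(I) = √(16 + (9 - 10/I)²)/I (a(I) = √(4² + (-10/I + 9)²)/I = √(16 + (9 - 10/I)²)/I)
1/a(-191) = 1/(√(97 - 180/(-191) + 100/(-191)²)/(-191)) = 1/(-√(97 - 180*(-1/191) + 100*(1/36481))/191) = 1/(-√(97 + 180/191 + 100/36481)/191) = 1/(-√3573137/36481) = -36481*√3573137/3573137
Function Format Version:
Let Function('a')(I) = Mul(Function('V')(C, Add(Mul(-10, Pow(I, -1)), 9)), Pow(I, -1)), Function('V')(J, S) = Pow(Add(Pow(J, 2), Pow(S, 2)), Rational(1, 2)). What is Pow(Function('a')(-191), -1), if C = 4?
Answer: Mul(Rational(-36481, 3573137), Pow(3573137, Rational(1, 2))) ≈ -19.299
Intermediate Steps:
Function('a')(I) = Mul(Pow(I, -1), Pow(Add(16, Pow(Add(9, Mul(-10, Pow(I, -1))), 2)), Rational(1, 2))) (Function('a')(I) = Mul(Pow(Add(Pow(4, 2), Pow(Add(Mul(-10, Pow(I, -1)), 9), 2)), Rational(1, 2)), Pow(I, -1)) = Mul(Pow(Add(16, Pow(Add(9, Mul(-10, Pow(I, -1))), 2)), Rational(1, 2)), Pow(I, -1)) = Mul(Pow(I, -1), Pow(Add(16, Pow(Add(9, Mul(-10, Pow(I, -1))), 2)), Rational(1, 2))))
Pow(Function('a')(-191), -1) = Pow(Mul(Pow(-191, -1), Pow(Add(97, Mul(-180, Pow(-191, -1)), Mul(100, Pow(-191, -2))), Rational(1, 2))), -1) = Pow(Mul(Rational(-1, 191), Pow(Add(97, Mul(-180, Rational(-1, 191)), Mul(100, Rational(1, 36481))), Rational(1, 2))), -1) = Pow(Mul(Rational(-1, 191), Pow(Add(97, Rational(180, 191), Rational(100, 36481)), Rational(1, 2))), -1) = Pow(Mul(Rational(-1, 191), Pow(Rational(3573137, 36481), Rational(1, 2))), -1) = Pow(Mul(Rational(-1, 191), Mul(Rational(1, 191), Pow(3573137, Rational(1, 2)))), -1) = Pow(Mul(Rational(-1, 36481), Pow(3573137, Rational(1, 2))), -1) = Mul(Rational(-36481, 3573137), Pow(3573137, Rational(1, 2)))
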